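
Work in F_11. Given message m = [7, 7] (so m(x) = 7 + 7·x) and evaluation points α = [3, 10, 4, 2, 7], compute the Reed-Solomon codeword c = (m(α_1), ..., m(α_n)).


c = [6, 0, 2, 10, 1]

Message polynomial: m(x) = 7 + 7·x (mod 11).
For each evaluation point α_i, compute m(α_i) mod 11:
  α_1 = 3: Horner steps 7 → 6, so m(3) = 6.
  α_2 = 10: Horner steps 7 → 0, so m(10) = 0.
  α_3 = 4: Horner steps 7 → 2, so m(4) = 2.
  α_4 = 2: Horner steps 7 → 10, so m(2) = 10.
  α_5 = 7: Horner steps 7 → 1, so m(7) = 1.
Codeword c = [6, 0, 2, 10, 1] ∈ F_11^5.


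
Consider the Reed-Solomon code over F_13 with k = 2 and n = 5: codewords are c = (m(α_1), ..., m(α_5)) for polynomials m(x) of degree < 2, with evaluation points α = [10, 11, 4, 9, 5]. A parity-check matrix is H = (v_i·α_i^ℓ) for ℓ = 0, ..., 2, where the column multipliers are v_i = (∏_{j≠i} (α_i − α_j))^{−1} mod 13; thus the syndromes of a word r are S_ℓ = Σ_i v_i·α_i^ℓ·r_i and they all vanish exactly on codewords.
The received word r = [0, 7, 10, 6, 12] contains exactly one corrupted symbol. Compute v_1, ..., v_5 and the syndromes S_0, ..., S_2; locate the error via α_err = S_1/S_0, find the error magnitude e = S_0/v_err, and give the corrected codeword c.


S = (6, 4, 7), error at position 5, error magnitude e = 8, c = [0, 7, 10, 6, 4].

Step 1: column multipliers v_i = (∏_{j≠i}(α_i − α_j))^{−1} mod 13.
  i = 1 (α = 10): (10−11)(10−4)(10−9)(10−5) = (−1)·6·1·5 = −30 ≡ 9, so v_1 = 9^{−1} = 3 (mod 13).
  i = 2 (α = 11): (11−10)(11−4)(11−9)(11−5) = 1·7·2·6 = 84 ≡ 6, so v_2 = 6^{−1} = 11 (mod 13).
  i = 3 (α = 4): (4−10)(4−11)(4−9)(4−5) = (−6)·(−7)·(−5)·(−1) = 210 ≡ 2, so v_3 = 2^{−1} = 7 (mod 13).
  i = 4 (α = 9): (9−10)(9−11)(9−4)(9−5) = (−1)·(−2)·5·4 = 40 ≡ 1, so v_4 = 1^{−1} = 1 (mod 13).
  i = 5 (α = 5): (5−10)(5−11)(5−4)(5−9) = (−5)·(−6)·1·(−4) = −120 ≡ 10, so v_5 = 10^{−1} = 4 (mod 13).
  v = [3, 11, 7, 1, 4].
Step 2: syndromes of r = [0, 7, 10, 6, 12] (all sums mod 13).
  S_0 = Σ v_i r_i = 3·0 + 11·7 + 7·10 + 1·6 + 4·12 = 201 ≡ 6.
  S_1 = Σ v_i α_i r_i = 3·10·0 + 11·11·7 + 7·4·10 + 1·9·6 + 4·5·12 = 1421 ≡ 4.
  α_i^2 mod 13 = [9, 4, 3, 3, 12].
  S_2 = Σ v_i α_i^2 r_i = 3·9·0 + 11·4·7 + 7·3·10 + 1·3·6 + 4·12·12 = 1112 ≡ 7.
  S = (6, 4, 7) ≠ 0, so r is not a codeword (an error is present).
Step 3: locate the error. For a single error e at position i, S_ℓ = v_i·e·α_i^ℓ, so α_err = S_1/S_0.
  S_0^{−1} = 6^{−1} = 11 (mod 13), so α_err = 4·11 = 44 ≡ 5 = α_5. Error position i = 5.
  Consistency check: S_2/S_1 = 7·10 = 70 ≡ 5 = α_err ✓ (single-error assumption holds).
Step 4: error magnitude e = S_0/v_5 = S_0·∏_{j≠5}(α_5 − α_j) = 6·10 = 60 ≡ 8 (mod 13).
Step 5: correct position 5: c_5 = r_5 − e = 12 − 8 ≡ 4 (mod 13). Hence c = [0, 7, 10, 6, 4].
  Check: interpolating c through the α_i gives m(x) = 8 + 7·x (degree < 2) with m(α_i) = c_i for every i, so c is indeed a codeword.


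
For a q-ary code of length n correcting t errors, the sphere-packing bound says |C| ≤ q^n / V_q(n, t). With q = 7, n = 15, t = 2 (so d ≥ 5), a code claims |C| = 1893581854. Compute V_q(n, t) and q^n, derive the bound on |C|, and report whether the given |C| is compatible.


V_q(n, t) = 3871, q^n = 4747561509943, Hamming bound = 1226443169, |C| = 1893581854 > bound (violated).

Step 1: Compute V_q(n, t) = Σ_{j=0}^2 C(n, j) (q−1)^j.
  j = 0: C(15,0)·(6)^0 = 1·1 = 1.
  j = 1: C(15,1)·(6)^1 = 15·6 = 90.
  j = 2: C(15,2)·(6)^2 = 105·36 = 3780.
  V_q(n, t) = 1 + 90 + 3780 = 3871.
Step 2: q^n = 7^15 = 4747561509943.
Step 3: Hamming bound ⌊q^n / V_q(n,t)⌋ = ⌊4747561509943/3871⌋ = 1226443169.
Step 4: Compare |C| = 1893581854 to 1226443169: violated.
The claimed |C| lies above the Hamming bound, so no 7-ary code of length 15 with d ≥ 5 can have 1893581854 codewords.


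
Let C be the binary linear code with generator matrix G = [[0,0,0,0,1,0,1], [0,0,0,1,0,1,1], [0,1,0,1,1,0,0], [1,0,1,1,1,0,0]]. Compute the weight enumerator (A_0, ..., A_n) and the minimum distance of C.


Weight distribution: A_0 = 1, A_2 = 2, A_3 = 6, A_4 = 3, A_5 = 2, A_6 = 2. Minimum distance d = 2.

Enumerate all 2^4 = 16 messages m ∈ F_2^4.
For each, compute codeword c = mG in F_2^7, then tally its weight.
  m = 0000 → c = 0000000, weight = 0.
  m = 1000 → c = 0000101, weight = 2.
  m = 0100 → c = 0001011, weight = 3.
  m = 1100 → c = 0001110, weight = 3.
  m = 0010 → c = 0101100, weight = 3.
  m = 1010 → c = 0101001, weight = 3.
  m = 0110 → c = 0100111, weight = 4.
  m = 1110 → c = 0100010, weight = 2.
  m = 0001 → c = 1011100, weight = 4.
  m = 1001 → c = 1011001, weight = 4.
  m = 0101 → c = 1010111, weight = 5.
  m = 1101 → c = 1010010, weight = 3.
  m = 0011 → c = 1110000, weight = 3.
  m = 1011 → c = 1110101, weight = 5.
  m = 0111 → c = 1111011, weight = 6.
  m = 1111 → c = 1111110, weight = 6.
Tally weights:
  weight 0: 1 codewords.
  weight 2: 2 codewords.
  weight 3: 6 codewords.
  weight 4: 3 codewords.
  weight 5: 2 codewords.
  weight 6: 2 codewords.
Minimum distance d = smallest w > 0 with A_w > 0 = 2.
Sanity: Σ A_w = 16 = 2^4 = 16 ✓.


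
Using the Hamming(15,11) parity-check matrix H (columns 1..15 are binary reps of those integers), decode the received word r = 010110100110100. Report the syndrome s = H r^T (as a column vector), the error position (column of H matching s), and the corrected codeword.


s = (1, 0, 0, 0)^T, error position = 8, corrected codeword c = 010110110110100

Compute s = H r^T mod 2 one row at a time:
  s_1 = 0 + 0 + 1 + 1 + 0 + 1 + 0 + 0 = 3 ≡ 1 (mod 2).
  s_2 = 1 + 1 + 0 + 1 + 0 + 1 + 0 + 0 = 4 ≡ 0 (mod 2).
  s_3 = 1 + 0 + 0 + 1 + 1 + 1 + 0 + 0 = 4 ≡ 0 (mod 2).
  s_4 = 0 + 0 + 1 + 1 + 0 + 1 + 1 + 0 = 4 ≡ 0 (mod 2).
s = (1, 0, 0, 0)^T — this equals column 8 of H (binary 1000), so error is at position 8.
Correct: flip bit 8 of r = 010110100110100 to get c = 010110110110100.


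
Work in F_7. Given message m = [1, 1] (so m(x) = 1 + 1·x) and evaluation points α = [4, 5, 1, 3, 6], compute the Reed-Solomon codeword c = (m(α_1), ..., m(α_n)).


c = [5, 6, 2, 4, 0]

Message polynomial: m(x) = 1 + 1·x (mod 7).
For each evaluation point α_i, compute m(α_i) mod 7:
  α_1 = 4: Horner steps 1 → 5, so m(4) = 5.
  α_2 = 5: Horner steps 1 → 6, so m(5) = 6.
  α_3 = 1: Horner steps 1 → 2, so m(1) = 2.
  α_4 = 3: Horner steps 1 → 4, so m(3) = 4.
  α_5 = 6: Horner steps 1 → 0, so m(6) = 0.
Codeword c = [5, 6, 2, 4, 0] ∈ F_7^5.


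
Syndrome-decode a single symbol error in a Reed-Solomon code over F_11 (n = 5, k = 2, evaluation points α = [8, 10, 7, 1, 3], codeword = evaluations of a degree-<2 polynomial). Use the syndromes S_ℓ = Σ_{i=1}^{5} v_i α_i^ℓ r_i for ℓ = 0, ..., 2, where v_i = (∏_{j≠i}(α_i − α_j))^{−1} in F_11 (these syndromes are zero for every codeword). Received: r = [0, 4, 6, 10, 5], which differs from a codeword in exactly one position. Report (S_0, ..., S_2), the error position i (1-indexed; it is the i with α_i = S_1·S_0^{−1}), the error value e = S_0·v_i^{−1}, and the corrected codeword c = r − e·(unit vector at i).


S = (5, 7, 1), error at position 1, error magnitude e = 2, c = [9, 4, 6, 10, 5].

Step 1: column multipliers v_i = (∏_{j≠i}(α_i − α_j))^{−1} mod 11.
  i = 1 (α = 8): (8−10)(8−7)(8−1)(8−3) = (−2)·1·7·5 = −70 ≡ 7, so v_1 = 7^{−1} = 8 (mod 11).
  i = 2 (α = 10): (10−8)(10−7)(10−1)(10−3) = 2·3·9·7 = 378 ≡ 4, so v_2 = 4^{−1} = 3 (mod 11).
  i = 3 (α = 7): (7−8)(7−10)(7−1)(7−3) = (−1)·(−3)·6·4 = 72 ≡ 6, so v_3 = 6^{−1} = 2 (mod 11).
  i = 4 (α = 1): (1−8)(1−10)(1−7)(1−3) = (−7)·(−9)·(−6)·(−2) = 756 ≡ 8, so v_4 = 8^{−1} = 7 (mod 11).
  i = 5 (α = 3): (3−8)(3−10)(3−7)(3−1) = (−5)·(−7)·(−4)·2 = −280 ≡ 6, so v_5 = 6^{−1} = 2 (mod 11).
  v = [8, 3, 2, 7, 2].
Step 2: syndromes of r = [0, 4, 6, 10, 5] (all sums mod 11).
  S_0 = Σ v_i r_i = 8·0 + 3·4 + 2·6 + 7·10 + 2·5 = 104 ≡ 5.
  S_1 = Σ v_i α_i r_i = 8·8·0 + 3·10·4 + 2·7·6 + 7·1·10 + 2·3·5 = 304 ≡ 7.
  α_i^2 mod 11 = [9, 1, 5, 1, 9].
  S_2 = Σ v_i α_i^2 r_i = 8·9·0 + 3·1·4 + 2·5·6 + 7·1·10 + 2·9·5 = 232 ≡ 1.
  S = (5, 7, 1) ≠ 0, so r is not a codeword (an error is present).
Step 3: locate the error. For a single error e at position i, S_ℓ = v_i·e·α_i^ℓ, so α_err = S_1/S_0.
  S_0^{−1} = 5^{−1} = 9 (mod 11), so α_err = 7·9 = 63 ≡ 8 = α_1. Error position i = 1.
  Consistency check: S_2/S_1 = 1·8 = 8 ≡ 8 = α_err ✓ (single-error assumption holds).
Step 4: error magnitude e = S_0/v_1 = S_0·∏_{j≠1}(α_1 − α_j) = 5·7 = 35 ≡ 2 (mod 11).
Step 5: correct position 1: c_1 = r_1 − e = 0 − 2 ≡ 9 (mod 11). Hence c = [9, 4, 6, 10, 5].
  Check: interpolating c through the α_i gives m(x) = 7 + 3·x (degree < 2) with m(α_i) = c_i for every i, so c is indeed a codeword.


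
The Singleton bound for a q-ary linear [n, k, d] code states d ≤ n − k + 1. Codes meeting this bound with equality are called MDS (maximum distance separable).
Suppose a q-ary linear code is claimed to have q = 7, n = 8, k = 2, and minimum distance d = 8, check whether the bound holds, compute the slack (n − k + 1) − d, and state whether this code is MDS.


Singleton RHS = n − k + 1 = 7, slack = -1, bound violated (no such code; not MDS).

Singleton bound: d ≤ n − k + 1.
Here n = 8, k = 2, so n − k + 1 = 7.
Given d = 8, check d ≤ 7: NO.
Slack = (n − k + 1) − d = -1.
The slack is negative: d = 8 exceeds n − k + 1 = 7 by 1, so the Singleton bound is violated and no linear [8, 2, 8]_7 code can exist. In particular it is not MDS (MDS requires d = n − k + 1 exactly).
Description: the claimed parameters are [8, 2, 8]_7; such a code would be impossible (violates the Singleton bound).


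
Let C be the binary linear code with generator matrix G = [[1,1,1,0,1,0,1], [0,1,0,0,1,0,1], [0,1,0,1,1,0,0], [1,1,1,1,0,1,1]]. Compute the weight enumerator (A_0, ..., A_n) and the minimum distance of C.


Weight distribution: A_0 = 1, A_2 = 3, A_3 = 4, A_4 = 3, A_5 = 4, A_6 = 1. Minimum distance d = 2.

Enumerate all 2^4 = 16 messages m ∈ F_2^4.
For each, compute codeword c = mG in F_2^7, then tally its weight.
  m = 0000 → c = 0000000, weight = 0.
  m = 1000 → c = 1110101, weight = 5.
  m = 0100 → c = 0100101, weight = 3.
  m = 1100 → c = 1010000, weight = 2.
  m = 0010 → c = 0101100, weight = 3.
  m = 1010 → c = 1011001, weight = 4.
  m = 0110 → c = 0001001, weight = 2.
  m = 1110 → c = 1111100, weight = 5.
  m = 0001 → c = 1111011, weight = 6.
  m = 1001 → c = 0001110, weight = 3.
  m = 0101 → c = 1011110, weight = 5.
  m = 1101 → c = 0101011, weight = 4.
  m = 0011 → c = 1010111, weight = 5.
  m = 1011 → c = 0100010, weight = 2.
  m = 0111 → c = 1110010, weight = 4.
  m = 1111 → c = 0000111, weight = 3.
Tally weights:
  weight 0: 1 codewords.
  weight 2: 3 codewords.
  weight 3: 4 codewords.
  weight 4: 3 codewords.
  weight 5: 4 codewords.
  weight 6: 1 codewords.
Minimum distance d = smallest w > 0 with A_w > 0 = 2.
Sanity: Σ A_w = 16 = 2^4 = 16 ✓.


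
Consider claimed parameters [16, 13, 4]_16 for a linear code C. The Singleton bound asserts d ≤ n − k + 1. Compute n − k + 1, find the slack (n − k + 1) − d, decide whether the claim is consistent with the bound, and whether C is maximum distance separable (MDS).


Singleton RHS = n − k + 1 = 4, slack = 0, bound satisfied, MDS.

Singleton bound: d ≤ n − k + 1.
Here n = 16, k = 13, so n − k + 1 = 4.
Given d = 4, check d ≤ 4: YES.
Slack = (n − k + 1) − d = 0.
The code is MDS (slack = 0).
Description: the claimed parameters are [16, 13, 4]_16; such a code would be MDS (meets Singleton bound).


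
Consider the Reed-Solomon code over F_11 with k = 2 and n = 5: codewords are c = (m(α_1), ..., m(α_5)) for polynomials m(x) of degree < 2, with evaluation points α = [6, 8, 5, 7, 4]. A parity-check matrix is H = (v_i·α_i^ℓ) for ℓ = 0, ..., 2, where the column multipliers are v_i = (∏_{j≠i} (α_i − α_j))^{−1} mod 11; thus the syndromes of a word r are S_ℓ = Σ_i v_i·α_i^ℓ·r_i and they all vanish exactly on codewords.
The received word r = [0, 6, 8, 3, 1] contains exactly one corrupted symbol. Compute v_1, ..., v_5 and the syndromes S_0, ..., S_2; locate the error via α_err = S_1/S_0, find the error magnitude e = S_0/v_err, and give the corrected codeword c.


S = (9, 3, 1), error at position 5, error magnitude e = 7, c = [0, 6, 8, 3, 5].

Step 1: column multipliers v_i = (∏_{j≠i}(α_i − α_j))^{−1} mod 11.
  i = 1 (α = 6): (6−8)(6−5)(6−7)(6−4) = (−2)·1·(−1)·2 = 4 ≡ 4, so v_1 = 4^{−1} = 3 (mod 11).
  i = 2 (α = 8): (8−6)(8−5)(8−7)(8−4) = 2·3·1·4 = 24 ≡ 2, so v_2 = 2^{−1} = 6 (mod 11).
  i = 3 (α = 5): (5−6)(5−8)(5−7)(5−4) = (−1)·(−3)·(−2)·1 = −6 ≡ 5, so v_3 = 5^{−1} = 9 (mod 11).
  i = 4 (α = 7): (7−6)(7−8)(7−5)(7−4) = 1·(−1)·2·3 = −6 ≡ 5, so v_4 = 5^{−1} = 9 (mod 11).
  i = 5 (α = 4): (4−6)(4−8)(4−5)(4−7) = (−2)·(−4)·(−1)·(−3) = 24 ≡ 2, so v_5 = 2^{−1} = 6 (mod 11).
  v = [3, 6, 9, 9, 6].
Step 2: syndromes of r = [0, 6, 8, 3, 1] (all sums mod 11).
  S_0 = Σ v_i r_i = 3·0 + 6·6 + 9·8 + 9·3 + 6·1 = 141 ≡ 9.
  S_1 = Σ v_i α_i r_i = 3·6·0 + 6·8·6 + 9·5·8 + 9·7·3 + 6·4·1 = 861 ≡ 3.
  α_i^2 mod 11 = [3, 9, 3, 5, 5].
  S_2 = Σ v_i α_i^2 r_i = 3·3·0 + 6·9·6 + 9·3·8 + 9·5·3 + 6·5·1 = 705 ≡ 1.
  S = (9, 3, 1) ≠ 0, so r is not a codeword (an error is present).
Step 3: locate the error. For a single error e at position i, S_ℓ = v_i·e·α_i^ℓ, so α_err = S_1/S_0.
  S_0^{−1} = 9^{−1} = 5 (mod 11), so α_err = 3·5 = 15 ≡ 4 = α_5. Error position i = 5.
  Consistency check: S_2/S_1 = 1·4 = 4 ≡ 4 = α_err ✓ (single-error assumption holds).
Step 4: error magnitude e = S_0/v_5 = S_0·∏_{j≠5}(α_5 − α_j) = 9·2 = 18 ≡ 7 (mod 11).
Step 5: correct position 5: c_5 = r_5 − e = 1 − 7 ≡ 5 (mod 11). Hence c = [0, 6, 8, 3, 5].
  Check: interpolating c through the α_i gives m(x) = 4 + 3·x (degree < 2) with m(α_i) = c_i for every i, so c is indeed a codeword.


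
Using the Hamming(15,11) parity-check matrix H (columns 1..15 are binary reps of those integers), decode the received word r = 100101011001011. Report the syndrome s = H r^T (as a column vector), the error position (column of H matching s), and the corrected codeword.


s = (1, 1, 1, 1)^T, error position = 15, corrected codeword c = 100101011001010

Compute s = H r^T mod 2 one row at a time:
  s_1 = 1 + 1 + 0 + 0 + 1 + 0 + 1 + 1 = 5 ≡ 1 (mod 2).
  s_2 = 1 + 0 + 1 + 0 + 1 + 0 + 1 + 1 = 5 ≡ 1 (mod 2).
  s_3 = 0 + 0 + 1 + 0 + 0 + 0 + 1 + 1 = 3 ≡ 1 (mod 2).
  s_4 = 1 + 0 + 0 + 0 + 1 + 0 + 0 + 1 = 3 ≡ 1 (mod 2).
s = (1, 1, 1, 1)^T — this equals column 15 of H (binary 1111), so error is at position 15.
Correct: flip bit 15 of r = 100101011001011 to get c = 100101011001010.


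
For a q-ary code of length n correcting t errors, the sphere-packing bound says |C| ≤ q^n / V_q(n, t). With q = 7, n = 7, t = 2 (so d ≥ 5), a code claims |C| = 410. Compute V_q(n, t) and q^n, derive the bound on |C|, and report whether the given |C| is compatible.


V_q(n, t) = 799, q^n = 823543, Hamming bound = 1030, |C| = 410 ≤ bound (satisfied).

Step 1: Compute V_q(n, t) = Σ_{j=0}^2 C(n, j) (q−1)^j.
  j = 0: C(7,0)·(6)^0 = 1·1 = 1.
  j = 1: C(7,1)·(6)^1 = 7·6 = 42.
  j = 2: C(7,2)·(6)^2 = 21·36 = 756.
  V_q(n, t) = 1 + 42 + 756 = 799.
Step 2: q^n = 7^7 = 823543.
Step 3: Hamming bound ⌊q^n / V_q(n,t)⌋ = ⌊823543/799⌋ = 1030.
Step 4: Compare |C| = 410 to 1030: satisfied.
The claimed |C| lies below the Hamming bound.


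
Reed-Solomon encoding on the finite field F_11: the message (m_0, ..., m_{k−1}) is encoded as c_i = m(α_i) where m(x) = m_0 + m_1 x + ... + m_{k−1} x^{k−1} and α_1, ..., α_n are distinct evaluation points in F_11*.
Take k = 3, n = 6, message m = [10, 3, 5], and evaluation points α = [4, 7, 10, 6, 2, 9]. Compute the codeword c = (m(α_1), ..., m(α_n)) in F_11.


c = [3, 1, 1, 10, 3, 2]

Message polynomial: m(x) = 10 + 3·x + 5·x^2 (mod 11).
For each evaluation point α_i, compute m(α_i) mod 11:
  α_1 = 4: Horner steps 5 → 1 → 3, so m(4) = 3.
  α_2 = 7: Horner steps 5 → 5 → 1, so m(7) = 1.
  α_3 = 10: Horner steps 5 → 9 → 1, so m(10) = 1.
  α_4 = 6: Horner steps 5 → 0 → 10, so m(6) = 10.
  α_5 = 2: Horner steps 5 → 2 → 3, so m(2) = 3.
  α_6 = 9: Horner steps 5 → 4 → 2, so m(9) = 2.
Codeword c = [3, 1, 1, 10, 3, 2] ∈ F_11^6.


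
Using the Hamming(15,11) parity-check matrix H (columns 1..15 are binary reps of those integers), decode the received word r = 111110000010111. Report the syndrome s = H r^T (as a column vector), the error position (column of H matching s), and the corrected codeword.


s = (0, 1, 1, 0)^T, error position = 6, corrected codeword c = 111111000010111

Compute s = H r^T mod 2 one row at a time:
  s_1 = 0 + 0 + 0 + 1 + 0 + 1 + 1 + 1 = 4 ≡ 0 (mod 2).
  s_2 = 1 + 1 + 0 + 0 + 0 + 1 + 1 + 1 = 5 ≡ 1 (mod 2).
  s_3 = 1 + 1 + 0 + 0 + 0 + 1 + 1 + 1 = 5 ≡ 1 (mod 2).
  s_4 = 1 + 1 + 1 + 0 + 0 + 1 + 1 + 1 = 6 ≡ 0 (mod 2).
s = (0, 1, 1, 0)^T — this equals column 6 of H (binary 0110), so error is at position 6.
Correct: flip bit 6 of r = 111110000010111 to get c = 111111000010111.


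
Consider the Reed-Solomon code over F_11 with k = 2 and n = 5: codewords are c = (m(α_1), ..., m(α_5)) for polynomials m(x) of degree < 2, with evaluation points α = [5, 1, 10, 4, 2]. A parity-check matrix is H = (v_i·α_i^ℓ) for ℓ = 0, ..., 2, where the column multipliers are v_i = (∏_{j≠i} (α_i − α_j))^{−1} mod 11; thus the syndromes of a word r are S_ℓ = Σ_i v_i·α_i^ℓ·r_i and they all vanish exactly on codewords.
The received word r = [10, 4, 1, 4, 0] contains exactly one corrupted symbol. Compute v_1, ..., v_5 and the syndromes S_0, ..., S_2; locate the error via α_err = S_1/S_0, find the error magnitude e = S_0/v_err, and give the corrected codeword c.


S = (4, 5, 9), error at position 4, error magnitude e = 1, c = [10, 4, 1, 3, 0].

Step 1: column multipliers v_i = (∏_{j≠i}(α_i − α_j))^{−1} mod 11.
  i = 1 (α = 5): (5−1)(5−10)(5−4)(5−2) = 4·(−5)·1·3 = −60 ≡ 6, so v_1 = 6^{−1} = 2 (mod 11).
  i = 2 (α = 1): (1−5)(1−10)(1−4)(1−2) = (−4)·(−9)·(−3)·(−1) = 108 ≡ 9, so v_2 = 9^{−1} = 5 (mod 11).
  i = 3 (α = 10): (10−5)(10−1)(10−4)(10−2) = 5·9·6·8 = 2160 ≡ 4, so v_3 = 4^{−1} = 3 (mod 11).
  i = 4 (α = 4): (4−5)(4−1)(4−10)(4−2) = (−1)·3·(−6)·2 = 36 ≡ 3, so v_4 = 3^{−1} = 4 (mod 11).
  i = 5 (α = 2): (2−5)(2−1)(2−10)(2−4) = (−3)·1·(−8)·(−2) = −48 ≡ 7, so v_5 = 7^{−1} = 8 (mod 11).
  v = [2, 5, 3, 4, 8].
Step 2: syndromes of r = [10, 4, 1, 4, 0] (all sums mod 11).
  S_0 = Σ v_i r_i = 2·10 + 5·4 + 3·1 + 4·4 + 8·0 = 59 ≡ 4.
  S_1 = Σ v_i α_i r_i = 2·5·10 + 5·1·4 + 3·10·1 + 4·4·4 + 8·2·0 = 214 ≡ 5.
  α_i^2 mod 11 = [3, 1, 1, 5, 4].
  S_2 = Σ v_i α_i^2 r_i = 2·3·10 + 5·1·4 + 3·1·1 + 4·5·4 + 8·4·0 = 163 ≡ 9.
  S = (4, 5, 9) ≠ 0, so r is not a codeword (an error is present).
Step 3: locate the error. For a single error e at position i, S_ℓ = v_i·e·α_i^ℓ, so α_err = S_1/S_0.
  S_0^{−1} = 4^{−1} = 3 (mod 11), so α_err = 5·3 = 15 ≡ 4 = α_4. Error position i = 4.
  Consistency check: S_2/S_1 = 9·9 = 81 ≡ 4 = α_err ✓ (single-error assumption holds).
Step 4: error magnitude e = S_0/v_4 = S_0·∏_{j≠4}(α_4 − α_j) = 4·3 = 12 ≡ 1 (mod 11).
Step 5: correct position 4: c_4 = r_4 − e = 4 − 1 ≡ 3 (mod 11). Hence c = [10, 4, 1, 3, 0].
  Check: interpolating c through the α_i gives m(x) = 8 + 7·x (degree < 2) with m(α_i) = c_i for every i, so c is indeed a codeword.


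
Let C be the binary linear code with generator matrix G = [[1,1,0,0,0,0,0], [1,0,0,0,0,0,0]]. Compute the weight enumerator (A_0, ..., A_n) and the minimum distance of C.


Weight distribution: A_0 = 1, A_1 = 2, A_2 = 1. Minimum distance d = 1.

Enumerate all 2^2 = 4 messages m ∈ F_2^2.
For each, compute codeword c = mG in F_2^7, then tally its weight.
  m = 00 → c = 0000000, weight = 0.
  m = 10 → c = 1100000, weight = 2.
  m = 01 → c = 1000000, weight = 1.
  m = 11 → c = 0100000, weight = 1.
Tally weights:
  weight 0: 1 codewords.
  weight 1: 2 codewords.
  weight 2: 1 codewords.
Minimum distance d = smallest w > 0 with A_w > 0 = 1.
Sanity: Σ A_w = 4 = 2^2 = 4 ✓.


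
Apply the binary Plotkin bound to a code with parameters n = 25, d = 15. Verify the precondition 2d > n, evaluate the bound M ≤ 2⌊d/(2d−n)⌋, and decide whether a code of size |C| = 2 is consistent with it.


Plotkin bound M ≤ 6; given |C| = 2 ≤ bound (satisfied).

Check applicability: 2d = 30, n = 25.
2d − n = 5 > 0, so Plotkin applies.
Compute d/(2d−n) = 15/5 ≈ 3.0000.
⌊d/(2d−n)⌋ = 3.
Plotkin bound: M ≤ 2·3 = 6.
Given |C| = 2, check: satisfied.
This |C| is below the Plotkin bound.


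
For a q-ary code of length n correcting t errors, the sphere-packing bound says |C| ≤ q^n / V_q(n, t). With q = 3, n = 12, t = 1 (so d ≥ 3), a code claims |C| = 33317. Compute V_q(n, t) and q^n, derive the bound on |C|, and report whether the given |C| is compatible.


V_q(n, t) = 25, q^n = 531441, Hamming bound = 21257, |C| = 33317 > bound (violated).

Step 1: Compute V_q(n, t) = Σ_{j=0}^1 C(n, j) (q−1)^j.
  j = 0: C(12,0)·(2)^0 = 1·1 = 1.
  j = 1: C(12,1)·(2)^1 = 12·2 = 24.
  V_q(n, t) = 1 + 24 = 25.
Step 2: q^n = 3^12 = 531441.
Step 3: Hamming bound ⌊q^n / V_q(n,t)⌋ = ⌊531441/25⌋ = 21257.
Step 4: Compare |C| = 33317 to 21257: violated.
The claimed |C| lies above the Hamming bound, so no 3-ary code of length 12 with d ≥ 3 can have 33317 codewords.


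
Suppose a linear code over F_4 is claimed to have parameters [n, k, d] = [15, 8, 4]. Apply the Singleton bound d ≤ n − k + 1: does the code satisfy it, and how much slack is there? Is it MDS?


Singleton RHS = n − k + 1 = 8, slack = 4, bound satisfied, not MDS.

Singleton bound: d ≤ n − k + 1.
Here n = 15, k = 8, so n − k + 1 = 8.
Given d = 4, check d ≤ 8: YES.
Slack = (n − k + 1) − d = 4.
The code is NOT MDS (slack = 4 > 0).
Description: the claimed parameters are [15, 8, 4]_4; such a code would be non-MDS.


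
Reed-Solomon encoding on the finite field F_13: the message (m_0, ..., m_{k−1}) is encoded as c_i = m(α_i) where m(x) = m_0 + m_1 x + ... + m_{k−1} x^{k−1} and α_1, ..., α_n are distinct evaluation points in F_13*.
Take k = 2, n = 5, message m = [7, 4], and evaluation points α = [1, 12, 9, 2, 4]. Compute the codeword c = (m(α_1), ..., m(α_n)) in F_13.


c = [11, 3, 4, 2, 10]

Message polynomial: m(x) = 7 + 4·x (mod 13).
For each evaluation point α_i, compute m(α_i) mod 13:
  α_1 = 1: Horner steps 4 → 11, so m(1) = 11.
  α_2 = 12: Horner steps 4 → 3, so m(12) = 3.
  α_3 = 9: Horner steps 4 → 4, so m(9) = 4.
  α_4 = 2: Horner steps 4 → 2, so m(2) = 2.
  α_5 = 4: Horner steps 4 → 10, so m(4) = 10.
Codeword c = [11, 3, 4, 2, 10] ∈ F_13^5.


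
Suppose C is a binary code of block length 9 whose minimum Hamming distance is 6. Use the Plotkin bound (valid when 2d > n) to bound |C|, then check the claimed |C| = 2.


Plotkin bound M ≤ 4; given |C| = 2 ≤ bound (satisfied).

Check applicability: 2d = 12, n = 9.
2d − n = 3 > 0, so Plotkin applies.
Compute d/(2d−n) = 6/3 ≈ 2.0000.
⌊d/(2d−n)⌋ = 2.
Plotkin bound: M ≤ 2·2 = 4.
Given |C| = 2, check: satisfied.
This |C| is below the Plotkin bound.


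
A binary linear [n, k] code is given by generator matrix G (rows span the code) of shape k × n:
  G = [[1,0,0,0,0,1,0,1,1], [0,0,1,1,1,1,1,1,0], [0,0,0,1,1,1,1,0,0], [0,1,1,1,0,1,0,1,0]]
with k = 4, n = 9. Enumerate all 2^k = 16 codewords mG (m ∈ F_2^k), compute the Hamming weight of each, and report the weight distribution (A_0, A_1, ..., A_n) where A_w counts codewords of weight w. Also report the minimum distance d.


Weight distribution: A_0 = 1, A_2 = 1, A_3 = 2, A_4 = 3, A_5 = 4, A_6 = 3, A_7 = 2. Minimum distance d = 2.

Enumerate all 2^4 = 16 messages m ∈ F_2^4.
For each, compute codeword c = mG in F_2^9, then tally its weight.
  m = 0000 → c = 000000000, weight = 0.
  m = 1000 → c = 100001011, weight = 4.
  m = 0100 → c = 001111110, weight = 6.
  m = 1100 → c = 101110101, weight = 6.
  m = 0010 → c = 000111100, weight = 4.
  m = 1010 → c = 100110111, weight = 6.
  m = 0110 → c = 001000010, weight = 2.
  m = 1110 → c = 101001001, weight = 4.
  m = 0001 → c = 011101010, weight = 5.
  m = 1001 → c = 111100001, weight = 5.
  m = 0101 → c = 010010100, weight = 3.
  m = 1101 → c = 110011111, weight = 7.
  m = 0011 → c = 011010110, weight = 5.
  m = 1011 → c = 111011101, weight = 7.
  m = 0111 → c = 010101000, weight = 3.
  m = 1111 → c = 110100011, weight = 5.
Tally weights:
  weight 0: 1 codewords.
  weight 2: 1 codewords.
  weight 3: 2 codewords.
  weight 4: 3 codewords.
  weight 5: 4 codewords.
  weight 6: 3 codewords.
  weight 7: 2 codewords.
Minimum distance d = smallest w > 0 with A_w > 0 = 2.
Sanity: Σ A_w = 16 = 2^4 = 16 ✓.


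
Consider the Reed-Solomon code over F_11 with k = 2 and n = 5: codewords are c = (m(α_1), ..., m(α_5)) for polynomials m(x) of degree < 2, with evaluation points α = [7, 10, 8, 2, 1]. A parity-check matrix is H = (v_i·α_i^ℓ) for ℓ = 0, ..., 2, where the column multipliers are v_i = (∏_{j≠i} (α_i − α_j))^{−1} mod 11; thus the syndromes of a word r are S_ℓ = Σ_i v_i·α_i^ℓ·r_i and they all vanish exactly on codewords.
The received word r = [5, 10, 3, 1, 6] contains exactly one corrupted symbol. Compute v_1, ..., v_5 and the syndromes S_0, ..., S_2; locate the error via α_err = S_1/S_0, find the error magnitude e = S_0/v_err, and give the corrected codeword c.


S = (4, 8, 5), error at position 4, error magnitude e = 8, c = [5, 10, 3, 4, 6].

Step 1: column multipliers v_i = (∏_{j≠i}(α_i − α_j))^{−1} mod 11.
  i = 1 (α = 7): (7−10)(7−8)(7−2)(7−1) = (−3)·(−1)·5·6 = 90 ≡ 2, so v_1 = 2^{−1} = 6 (mod 11).
  i = 2 (α = 10): (10−7)(10−8)(10−2)(10−1) = 3·2·8·9 = 432 ≡ 3, so v_2 = 3^{−1} = 4 (mod 11).
  i = 3 (α = 8): (8−7)(8−10)(8−2)(8−1) = 1·(−2)·6·7 = −84 ≡ 4, so v_3 = 4^{−1} = 3 (mod 11).
  i = 4 (α = 2): (2−7)(2−10)(2−8)(2−1) = (−5)·(−8)·(−6)·1 = −240 ≡ 2, so v_4 = 2^{−1} = 6 (mod 11).
  i = 5 (α = 1): (1−7)(1−10)(1−8)(1−2) = (−6)·(−9)·(−7)·(−1) = 378 ≡ 4, so v_5 = 4^{−1} = 3 (mod 11).
  v = [6, 4, 3, 6, 3].
Step 2: syndromes of r = [5, 10, 3, 1, 6] (all sums mod 11).
  S_0 = Σ v_i r_i = 6·5 + 4·10 + 3·3 + 6·1 + 3·6 = 103 ≡ 4.
  S_1 = Σ v_i α_i r_i = 6·7·5 + 4·10·10 + 3·8·3 + 6·2·1 + 3·1·6 = 712 ≡ 8.
  α_i^2 mod 11 = [5, 1, 9, 4, 1].
  S_2 = Σ v_i α_i^2 r_i = 6·5·5 + 4·1·10 + 3·9·3 + 6·4·1 + 3·1·6 = 313 ≡ 5.
  S = (4, 8, 5) ≠ 0, so r is not a codeword (an error is present).
Step 3: locate the error. For a single error e at position i, S_ℓ = v_i·e·α_i^ℓ, so α_err = S_1/S_0.
  S_0^{−1} = 4^{−1} = 3 (mod 11), so α_err = 8·3 = 24 ≡ 2 = α_4. Error position i = 4.
  Consistency check: S_2/S_1 = 5·7 = 35 ≡ 2 = α_err ✓ (single-error assumption holds).
Step 4: error magnitude e = S_0/v_4 = S_0·∏_{j≠4}(α_4 − α_j) = 4·2 = 8 ≡ 8 (mod 11).
Step 5: correct position 4: c_4 = r_4 − e = 1 − 8 ≡ 4 (mod 11). Hence c = [5, 10, 3, 4, 6].
  Check: interpolating c through the α_i gives m(x) = 8 + 9·x (degree < 2) with m(α_i) = c_i for every i, so c is indeed a codeword.


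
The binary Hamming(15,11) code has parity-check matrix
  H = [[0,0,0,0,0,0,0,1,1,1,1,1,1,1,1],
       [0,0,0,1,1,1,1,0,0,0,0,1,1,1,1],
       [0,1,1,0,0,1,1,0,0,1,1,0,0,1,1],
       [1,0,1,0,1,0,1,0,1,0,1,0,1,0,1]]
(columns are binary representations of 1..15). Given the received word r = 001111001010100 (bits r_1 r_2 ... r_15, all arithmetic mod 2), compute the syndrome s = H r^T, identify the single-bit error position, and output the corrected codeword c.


s = (1, 0, 1, 1)^T, error position = 11, corrected codeword c = 001111001000100

Compute s = H r^T mod 2 one row at a time:
  s_1 = 0 + 1 + 0 + 1 + 0 + 1 + 0 + 0 = 3 ≡ 1 (mod 2).
  s_2 = 1 + 1 + 1 + 0 + 0 + 1 + 0 + 0 = 4 ≡ 0 (mod 2).
  s_3 = 0 + 1 + 1 + 0 + 0 + 1 + 0 + 0 = 3 ≡ 1 (mod 2).
  s_4 = 0 + 1 + 1 + 0 + 1 + 1 + 1 + 0 = 5 ≡ 1 (mod 2).
s = (1, 0, 1, 1)^T — this equals column 11 of H (binary 1011), so error is at position 11.
Correct: flip bit 11 of r = 001111001010100 to get c = 001111001000100.


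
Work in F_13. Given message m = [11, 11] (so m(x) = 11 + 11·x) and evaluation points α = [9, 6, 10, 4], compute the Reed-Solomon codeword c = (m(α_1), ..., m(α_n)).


c = [6, 12, 4, 3]

Message polynomial: m(x) = 11 + 11·x (mod 13).
For each evaluation point α_i, compute m(α_i) mod 13:
  α_1 = 9: Horner steps 11 → 6, so m(9) = 6.
  α_2 = 6: Horner steps 11 → 12, so m(6) = 12.
  α_3 = 10: Horner steps 11 → 4, so m(10) = 4.
  α_4 = 4: Horner steps 11 → 3, so m(4) = 3.
Codeword c = [6, 12, 4, 3] ∈ F_13^4.


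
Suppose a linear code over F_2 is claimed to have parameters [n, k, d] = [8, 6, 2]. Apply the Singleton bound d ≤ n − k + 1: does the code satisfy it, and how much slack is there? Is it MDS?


Singleton RHS = n − k + 1 = 3, slack = 1, bound satisfied, not MDS.

Singleton bound: d ≤ n − k + 1.
Here n = 8, k = 6, so n − k + 1 = 3.
Given d = 2, check d ≤ 3: YES.
Slack = (n − k + 1) − d = 1.
The code is NOT MDS (slack = 1 > 0).
Description: the claimed parameters are [8, 6, 2]_2; such a code would be non-MDS.


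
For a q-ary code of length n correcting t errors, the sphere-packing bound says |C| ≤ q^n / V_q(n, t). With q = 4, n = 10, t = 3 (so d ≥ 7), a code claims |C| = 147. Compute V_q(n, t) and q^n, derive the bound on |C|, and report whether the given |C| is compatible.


V_q(n, t) = 3676, q^n = 1048576, Hamming bound = 285, |C| = 147 ≤ bound (satisfied).

Step 1: Compute V_q(n, t) = Σ_{j=0}^3 C(n, j) (q−1)^j.
  j = 0: C(10,0)·(3)^0 = 1·1 = 1.
  j = 1: C(10,1)·(3)^1 = 10·3 = 30.
  j = 2: C(10,2)·(3)^2 = 45·9 = 405.
  j = 3: C(10,3)·(3)^3 = 120·27 = 3240.
  V_q(n, t) = 1 + 30 + 405 + 3240 = 3676.
Step 2: q^n = 4^10 = 1048576.
Step 3: Hamming bound ⌊q^n / V_q(n,t)⌋ = ⌊1048576/3676⌋ = 285.
Step 4: Compare |C| = 147 to 285: satisfied.
The claimed |C| lies below the Hamming bound.


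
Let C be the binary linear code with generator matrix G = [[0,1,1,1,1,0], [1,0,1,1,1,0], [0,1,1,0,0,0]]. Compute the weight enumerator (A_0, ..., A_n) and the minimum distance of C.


Weight distribution: A_0 = 1, A_2 = 4, A_4 = 3. Minimum distance d = 2.

Enumerate all 2^3 = 8 messages m ∈ F_2^3.
For each, compute codeword c = mG in F_2^6, then tally its weight.
  m = 000 → c = 000000, weight = 0.
  m = 100 → c = 011110, weight = 4.
  m = 010 → c = 101110, weight = 4.
  m = 110 → c = 110000, weight = 2.
  m = 001 → c = 011000, weight = 2.
  m = 101 → c = 000110, weight = 2.
  m = 011 → c = 110110, weight = 4.
  m = 111 → c = 101000, weight = 2.
Tally weights:
  weight 0: 1 codewords.
  weight 2: 4 codewords.
  weight 4: 3 codewords.
Minimum distance d = smallest w > 0 with A_w > 0 = 2.
Sanity: Σ A_w = 8 = 2^3 = 8 ✓.


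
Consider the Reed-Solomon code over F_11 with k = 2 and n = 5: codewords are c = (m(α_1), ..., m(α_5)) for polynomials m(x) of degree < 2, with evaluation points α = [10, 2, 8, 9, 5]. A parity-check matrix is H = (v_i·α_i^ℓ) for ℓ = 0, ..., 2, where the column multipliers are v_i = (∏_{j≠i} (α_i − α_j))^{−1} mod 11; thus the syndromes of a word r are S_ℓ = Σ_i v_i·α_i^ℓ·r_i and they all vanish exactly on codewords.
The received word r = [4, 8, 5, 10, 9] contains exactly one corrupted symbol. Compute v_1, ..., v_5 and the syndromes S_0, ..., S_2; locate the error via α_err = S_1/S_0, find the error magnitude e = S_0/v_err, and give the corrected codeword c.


S = (9, 1, 5), error at position 5, error magnitude e = 8, c = [4, 8, 5, 10, 1].

Step 1: column multipliers v_i = (∏_{j≠i}(α_i − α_j))^{−1} mod 11.
  i = 1 (α = 10): (10−2)(10−8)(10−9)(10−5) = 8·2·1·5 = 80 ≡ 3, so v_1 = 3^{−1} = 4 (mod 11).
  i = 2 (α = 2): (2−10)(2−8)(2−9)(2−5) = (−8)·(−6)·(−7)·(−3) = 1008 ≡ 7, so v_2 = 7^{−1} = 8 (mod 11).
  i = 3 (α = 8): (8−10)(8−2)(8−9)(8−5) = (−2)·6·(−1)·3 = 36 ≡ 3, so v_3 = 3^{−1} = 4 (mod 11).
  i = 4 (α = 9): (9−10)(9−2)(9−8)(9−5) = (−1)·7·1·4 = −28 ≡ 5, so v_4 = 5^{−1} = 9 (mod 11).
  i = 5 (α = 5): (5−10)(5−2)(5−8)(5−9) = (−5)·3·(−3)·(−4) = −180 ≡ 7, so v_5 = 7^{−1} = 8 (mod 11).
  v = [4, 8, 4, 9, 8].
Step 2: syndromes of r = [4, 8, 5, 10, 9] (all sums mod 11).
  S_0 = Σ v_i r_i = 4·4 + 8·8 + 4·5 + 9·10 + 8·9 = 262 ≡ 9.
  S_1 = Σ v_i α_i r_i = 4·10·4 + 8·2·8 + 4·8·5 + 9·9·10 + 8·5·9 = 1618 ≡ 1.
  α_i^2 mod 11 = [1, 4, 9, 4, 3].
  S_2 = Σ v_i α_i^2 r_i = 4·1·4 + 8·4·8 + 4·9·5 + 9·4·10 + 8·3·9 = 1028 ≡ 5.
  S = (9, 1, 5) ≠ 0, so r is not a codeword (an error is present).
Step 3: locate the error. For a single error e at position i, S_ℓ = v_i·e·α_i^ℓ, so α_err = S_1/S_0.
  S_0^{−1} = 9^{−1} = 5 (mod 11), so α_err = 1·5 = 5 ≡ 5 = α_5. Error position i = 5.
  Consistency check: S_2/S_1 = 5·1 = 5 ≡ 5 = α_err ✓ (single-error assumption holds).
Step 4: error magnitude e = S_0/v_5 = S_0·∏_{j≠5}(α_5 − α_j) = 9·7 = 63 ≡ 8 (mod 11).
Step 5: correct position 5: c_5 = r_5 − e = 9 − 8 ≡ 1 (mod 11). Hence c = [4, 8, 5, 10, 1].
  Check: interpolating c through the α_i gives m(x) = 9 + 5·x (degree < 2) with m(α_i) = c_i for every i, so c is indeed a codeword.


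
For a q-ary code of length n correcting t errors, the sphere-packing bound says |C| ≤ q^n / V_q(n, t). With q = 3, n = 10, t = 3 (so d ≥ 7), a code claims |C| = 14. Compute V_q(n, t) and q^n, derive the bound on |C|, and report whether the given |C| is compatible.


V_q(n, t) = 1161, q^n = 59049, Hamming bound = 50, |C| = 14 ≤ bound (satisfied).

Step 1: Compute V_q(n, t) = Σ_{j=0}^3 C(n, j) (q−1)^j.
  j = 0: C(10,0)·(2)^0 = 1·1 = 1.
  j = 1: C(10,1)·(2)^1 = 10·2 = 20.
  j = 2: C(10,2)·(2)^2 = 45·4 = 180.
  j = 3: C(10,3)·(2)^3 = 120·8 = 960.
  V_q(n, t) = 1 + 20 + 180 + 960 = 1161.
Step 2: q^n = 3^10 = 59049.
Step 3: Hamming bound ⌊q^n / V_q(n,t)⌋ = ⌊59049/1161⌋ = 50.
Step 4: Compare |C| = 14 to 50: satisfied.
The claimed |C| lies below the Hamming bound.


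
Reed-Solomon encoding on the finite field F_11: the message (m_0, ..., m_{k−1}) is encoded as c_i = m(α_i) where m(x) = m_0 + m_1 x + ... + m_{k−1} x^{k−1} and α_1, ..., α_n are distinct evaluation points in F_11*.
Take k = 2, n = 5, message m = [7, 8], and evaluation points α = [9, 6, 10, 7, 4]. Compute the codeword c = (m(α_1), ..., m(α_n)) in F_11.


c = [2, 0, 10, 8, 6]

Message polynomial: m(x) = 7 + 8·x (mod 11).
For each evaluation point α_i, compute m(α_i) mod 11:
  α_1 = 9: Horner steps 8 → 2, so m(9) = 2.
  α_2 = 6: Horner steps 8 → 0, so m(6) = 0.
  α_3 = 10: Horner steps 8 → 10, so m(10) = 10.
  α_4 = 7: Horner steps 8 → 8, so m(7) = 8.
  α_5 = 4: Horner steps 8 → 6, so m(4) = 6.
Codeword c = [2, 0, 10, 8, 6] ∈ F_11^5.


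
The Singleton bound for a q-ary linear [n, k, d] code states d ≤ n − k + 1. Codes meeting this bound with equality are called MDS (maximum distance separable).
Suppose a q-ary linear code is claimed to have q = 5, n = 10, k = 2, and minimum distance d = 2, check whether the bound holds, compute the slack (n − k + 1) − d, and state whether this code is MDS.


Singleton RHS = n − k + 1 = 9, slack = 7, bound satisfied, not MDS.

Singleton bound: d ≤ n − k + 1.
Here n = 10, k = 2, so n − k + 1 = 9.
Given d = 2, check d ≤ 9: YES.
Slack = (n − k + 1) − d = 7.
The code is NOT MDS (slack = 7 > 0).
Description: the claimed parameters are [10, 2, 2]_5; such a code would be non-MDS.


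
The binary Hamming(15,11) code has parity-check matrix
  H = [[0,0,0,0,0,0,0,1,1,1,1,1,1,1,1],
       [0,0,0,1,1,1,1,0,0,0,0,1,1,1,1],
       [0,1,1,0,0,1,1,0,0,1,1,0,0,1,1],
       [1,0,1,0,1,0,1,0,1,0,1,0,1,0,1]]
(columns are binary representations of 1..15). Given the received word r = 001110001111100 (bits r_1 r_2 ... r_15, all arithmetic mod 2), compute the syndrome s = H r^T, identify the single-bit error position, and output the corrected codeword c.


s = (1, 0, 1, 1)^T, error position = 11, corrected codeword c = 001110001101100

Compute s = H r^T mod 2 one row at a time:
  s_1 = 0 + 1 + 1 + 1 + 1 + 1 + 0 + 0 = 5 ≡ 1 (mod 2).
  s_2 = 1 + 1 + 0 + 0 + 1 + 1 + 0 + 0 = 4 ≡ 0 (mod 2).
  s_3 = 0 + 1 + 0 + 0 + 1 + 1 + 0 + 0 = 3 ≡ 1 (mod 2).
  s_4 = 0 + 1 + 1 + 0 + 1 + 1 + 1 + 0 = 5 ≡ 1 (mod 2).
s = (1, 0, 1, 1)^T — this equals column 11 of H (binary 1011), so error is at position 11.
Correct: flip bit 11 of r = 001110001111100 to get c = 001110001101100.


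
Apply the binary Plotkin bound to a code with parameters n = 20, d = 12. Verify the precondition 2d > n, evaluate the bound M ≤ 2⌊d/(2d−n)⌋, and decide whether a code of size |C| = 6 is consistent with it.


Plotkin bound M ≤ 6; given |C| = 6 ≤ bound (satisfied).

Check applicability: 2d = 24, n = 20.
2d − n = 4 > 0, so Plotkin applies.
Compute d/(2d−n) = 12/4 ≈ 3.0000.
⌊d/(2d−n)⌋ = 3.
Plotkin bound: M ≤ 2·3 = 6.
Given |C| = 6, check: satisfied.
This |C| is at the Plotkin bound.


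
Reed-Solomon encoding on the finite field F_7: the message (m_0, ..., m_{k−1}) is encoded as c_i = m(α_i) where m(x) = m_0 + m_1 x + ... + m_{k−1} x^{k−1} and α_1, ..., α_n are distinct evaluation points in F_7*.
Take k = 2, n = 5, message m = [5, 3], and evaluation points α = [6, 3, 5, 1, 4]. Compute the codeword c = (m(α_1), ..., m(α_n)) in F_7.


c = [2, 0, 6, 1, 3]

Message polynomial: m(x) = 5 + 3·x (mod 7).
For each evaluation point α_i, compute m(α_i) mod 7:
  α_1 = 6: Horner steps 3 → 2, so m(6) = 2.
  α_2 = 3: Horner steps 3 → 0, so m(3) = 0.
  α_3 = 5: Horner steps 3 → 6, so m(5) = 6.
  α_4 = 1: Horner steps 3 → 1, so m(1) = 1.
  α_5 = 4: Horner steps 3 → 3, so m(4) = 3.
Codeword c = [2, 0, 6, 1, 3] ∈ F_7^5.


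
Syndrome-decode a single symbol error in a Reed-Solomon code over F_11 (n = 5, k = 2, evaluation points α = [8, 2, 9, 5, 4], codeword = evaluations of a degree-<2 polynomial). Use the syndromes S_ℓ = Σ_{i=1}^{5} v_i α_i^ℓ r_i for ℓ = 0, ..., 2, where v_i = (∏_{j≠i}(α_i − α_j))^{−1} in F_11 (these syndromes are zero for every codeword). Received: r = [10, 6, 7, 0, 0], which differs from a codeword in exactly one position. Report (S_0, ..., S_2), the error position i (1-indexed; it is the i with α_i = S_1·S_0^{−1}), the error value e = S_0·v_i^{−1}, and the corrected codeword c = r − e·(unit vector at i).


S = (1, 5, 3), error at position 4, error magnitude e = 3, c = [10, 6, 7, 8, 0].

Step 1: column multipliers v_i = (∏_{j≠i}(α_i − α_j))^{−1} mod 11.
  i = 1 (α = 8): (8−2)(8−9)(8−5)(8−4) = 6·(−1)·3·4 = −72 ≡ 5, so v_1 = 5^{−1} = 9 (mod 11).
  i = 2 (α = 2): (2−8)(2−9)(2−5)(2−4) = (−6)·(−7)·(−3)·(−2) = 252 ≡ 10, so v_2 = 10^{−1} = 10 (mod 11).
  i = 3 (α = 9): (9−8)(9−2)(9−5)(9−4) = 1·7·4·5 = 140 ≡ 8, so v_3 = 8^{−1} = 7 (mod 11).
  i = 4 (α = 5): (5−8)(5−2)(5−9)(5−4) = (−3)·3·(−4)·1 = 36 ≡ 3, so v_4 = 3^{−1} = 4 (mod 11).
  i = 5 (α = 4): (4−8)(4−2)(4−9)(4−5) = (−4)·2·(−5)·(−1) = −40 ≡ 4, so v_5 = 4^{−1} = 3 (mod 11).
  v = [9, 10, 7, 4, 3].
Step 2: syndromes of r = [10, 6, 7, 0, 0] (all sums mod 11).
  S_0 = Σ v_i r_i = 9·10 + 10·6 + 7·7 + 4·0 + 3·0 = 199 ≡ 1.
  S_1 = Σ v_i α_i r_i = 9·8·10 + 10·2·6 + 7·9·7 + 4·5·0 + 3·4·0 = 1281 ≡ 5.
  α_i^2 mod 11 = [9, 4, 4, 3, 5].
  S_2 = Σ v_i α_i^2 r_i = 9·9·10 + 10·4·6 + 7·4·7 + 4·3·0 + 3·5·0 = 1246 ≡ 3.
  S = (1, 5, 3) ≠ 0, so r is not a codeword (an error is present).
Step 3: locate the error. For a single error e at position i, S_ℓ = v_i·e·α_i^ℓ, so α_err = S_1/S_0.
  S_0^{−1} = 1^{−1} = 1 (mod 11), so α_err = 5·1 = 5 ≡ 5 = α_4. Error position i = 4.
  Consistency check: S_2/S_1 = 3·9 = 27 ≡ 5 = α_err ✓ (single-error assumption holds).
Step 4: error magnitude e = S_0/v_4 = S_0·∏_{j≠4}(α_4 − α_j) = 1·3 = 3 ≡ 3 (mod 11).
Step 5: correct position 4: c_4 = r_4 − e = 0 − 3 ≡ 8 (mod 11). Hence c = [10, 6, 7, 8, 0].
  Check: interpolating c through the α_i gives m(x) = 1 + 8·x (degree < 2) with m(α_i) = c_i for every i, so c is indeed a codeword.
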